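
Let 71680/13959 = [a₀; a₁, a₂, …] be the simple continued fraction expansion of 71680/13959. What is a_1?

7

71680 ÷ 13959 → quotient 5, remainder 1885
13959 ÷ 1885 → quotient 7, remainder 764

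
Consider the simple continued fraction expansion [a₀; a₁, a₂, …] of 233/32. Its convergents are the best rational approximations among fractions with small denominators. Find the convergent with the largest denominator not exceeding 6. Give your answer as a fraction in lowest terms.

a_0 = 7: 7/1  (≤ bound)
a_1 = 3: 22/3  (≤ bound)
a_2 = 1: 29/4  (≤ bound)
a_3 = 1: 51/7  (> 6, stop)

29/4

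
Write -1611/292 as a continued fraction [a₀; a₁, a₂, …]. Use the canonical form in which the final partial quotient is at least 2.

[-6; 2, 14, 10]

⌊-1611/292⌋ = -6, remainder 141
⌊292/141⌋ = 2, remainder 10
⌊141/10⌋ = 14, remainder 1
⌊10/1⌋ = 10, remainder 0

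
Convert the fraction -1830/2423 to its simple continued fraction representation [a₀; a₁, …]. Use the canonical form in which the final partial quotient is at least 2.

-1830 = -1·2423 + 593, so a_0 = -1
2423 = 4·593 + 51, so a_1 = 4
593 = 11·51 + 32, so a_2 = 11
51 = 1·32 + 19, so a_3 = 1
32 = 1·19 + 13, so a_4 = 1
19 = 1·13 + 6, so a_5 = 1
13 = 2·6 + 1, so a_6 = 2
6 = 6·1 + 0, so a_7 = 6

[-1; 4, 11, 1, 1, 1, 2, 6]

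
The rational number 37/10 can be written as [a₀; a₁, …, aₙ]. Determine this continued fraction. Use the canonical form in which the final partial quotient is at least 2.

⌊37/10⌋ = 3, remainder 7
⌊10/7⌋ = 1, remainder 3
⌊7/3⌋ = 2, remainder 1
⌊3/1⌋ = 3, remainder 0

[3; 1, 2, 3]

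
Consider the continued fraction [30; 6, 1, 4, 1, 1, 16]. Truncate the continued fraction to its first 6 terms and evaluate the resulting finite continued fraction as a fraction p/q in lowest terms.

Use the convergent recurrence hₖ = aₖ·hₖ₋₁ + hₖ₋₂ (and likewise for the denominators kₖ):
a_0 = 30: 30/1
a_1 = 6: 181/6
a_2 = 1: 211/7
a_3 = 4: 1025/34
a_4 = 1: 1236/41
a_5 = 1: 2261/75

2261/75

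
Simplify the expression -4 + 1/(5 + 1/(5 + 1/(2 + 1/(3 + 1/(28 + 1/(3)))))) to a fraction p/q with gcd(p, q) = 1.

a_0 = -4: -4/1
a_1 = 5: -19/5
a_2 = 5: -99/26
a_3 = 2: -217/57
a_4 = 3: -750/197
a_5 = 28: -21217/5573
a_6 = 3: -64401/16916

-64401/16916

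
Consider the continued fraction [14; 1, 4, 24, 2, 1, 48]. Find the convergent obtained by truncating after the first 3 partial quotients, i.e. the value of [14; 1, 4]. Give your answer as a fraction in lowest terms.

74/5

Build up convergents one term at a time:
a_0 = 14: 14/1
a_1 = 1: 15/1
a_2 = 4: 74/5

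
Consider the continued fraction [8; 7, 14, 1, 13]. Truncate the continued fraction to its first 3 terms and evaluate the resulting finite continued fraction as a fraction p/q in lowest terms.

Work from the innermost term outward:
Start with 14.
7 + 1/(14/1) = 7 + 1/14 = 99/14
8 + 1/(99/14) = 8 + 14/99 = 806/99

806/99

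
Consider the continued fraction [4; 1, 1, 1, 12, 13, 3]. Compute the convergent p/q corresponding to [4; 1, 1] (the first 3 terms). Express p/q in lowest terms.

a_0 = 4: 4/1
a_1 = 1: 5/1
a_2 = 1: 9/2

9/2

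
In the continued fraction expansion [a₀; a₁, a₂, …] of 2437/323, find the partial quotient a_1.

1

Repeatedly divide and take the remainder:
2437 = 7·323 + 176, so a_0 = 7
323 = 1·176 + 147, so a_1 = 1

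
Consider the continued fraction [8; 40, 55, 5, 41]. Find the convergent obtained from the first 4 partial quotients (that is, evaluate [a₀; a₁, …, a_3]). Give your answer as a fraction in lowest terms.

Build up convergents one term at a time:
a_0 = 8: 8/1
a_1 = 40: 321/40
a_2 = 55: 17663/2201
a_3 = 5: 88636/11045

88636/11045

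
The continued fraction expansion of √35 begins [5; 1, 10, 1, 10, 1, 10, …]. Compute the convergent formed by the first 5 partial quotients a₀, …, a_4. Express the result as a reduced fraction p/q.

a_0 = 5: 5/1
a_1 = 1: 6/1
a_2 = 10: 65/11
a_3 = 1: 71/12
a_4 = 10: 775/131

775/131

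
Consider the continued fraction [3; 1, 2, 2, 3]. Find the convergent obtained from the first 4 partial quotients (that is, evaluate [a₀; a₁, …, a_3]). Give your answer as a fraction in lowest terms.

Start with 2.
2 + 1/(2/1) = 2 + 1/2 = 5/2
1 + 1/(5/2) = 1 + 2/5 = 7/5
3 + 1/(7/5) = 3 + 5/7 = 26/7

26/7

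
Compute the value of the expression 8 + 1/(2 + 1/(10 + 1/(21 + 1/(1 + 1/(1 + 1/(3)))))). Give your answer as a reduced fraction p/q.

Start with 3.
1 + 1/(3/1) = 1 + 1/3 = 4/3
1 + 1/(4/3) = 1 + 3/4 = 7/4
21 + 1/(7/4) = 21 + 4/7 = 151/7
10 + 1/(151/7) = 10 + 7/151 = 1517/151
2 + 1/(1517/151) = 2 + 151/1517 = 3185/1517
8 + 1/(3185/1517) = 8 + 1517/3185 = 26997/3185

26997/3185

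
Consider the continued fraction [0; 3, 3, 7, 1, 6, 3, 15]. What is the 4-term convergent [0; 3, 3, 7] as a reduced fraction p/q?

Work from the innermost term outward:
Start with 7.
3 + 1/(7/1) = 3 + 1/7 = 22/7
3 + 1/(22/7) = 3 + 7/22 = 73/22
0 + 1/(73/22) = 0 + 22/73 = 22/73

22/73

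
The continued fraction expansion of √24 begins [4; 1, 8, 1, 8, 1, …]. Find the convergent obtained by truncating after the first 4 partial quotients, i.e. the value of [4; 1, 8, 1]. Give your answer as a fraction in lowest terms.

49/10

Start with 1.
8 + 1/(1/1) = 8 + 1/1 = 9/1
1 + 1/(9/1) = 1 + 1/9 = 10/9
4 + 1/(10/9) = 4 + 9/10 = 49/10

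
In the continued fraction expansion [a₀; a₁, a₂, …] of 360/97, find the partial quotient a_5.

2

Run the Euclidean algorithm, recording each quotient:
360 = 3·97 + 69, so a_0 = 3
97 = 1·69 + 28, so a_1 = 1
69 = 2·28 + 13, so a_2 = 2
28 = 2·13 + 2, so a_3 = 2
13 = 6·2 + 1, so a_4 = 6
2 = 2·1 + 0, so a_5 = 2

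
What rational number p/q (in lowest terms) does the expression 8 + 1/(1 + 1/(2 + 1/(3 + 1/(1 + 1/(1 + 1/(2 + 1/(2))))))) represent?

1226/141

a_0 = 8: 8/1
a_1 = 1: 9/1
a_2 = 2: 26/3
a_3 = 3: 87/10
a_4 = 1: 113/13
a_5 = 1: 200/23
a_6 = 2: 513/59
a_7 = 2: 1226/141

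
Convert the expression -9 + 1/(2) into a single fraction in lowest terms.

Use the convergent recurrence hₖ = aₖ·hₖ₋₁ + hₖ₋₂ (and likewise for the denominators kₖ):
a_0 = -9: -9/1
a_1 = 2: -17/2

-17/2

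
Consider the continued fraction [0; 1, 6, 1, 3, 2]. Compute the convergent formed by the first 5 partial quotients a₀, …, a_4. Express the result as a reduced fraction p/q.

27/31

Work from the innermost term outward:
Start with 3.
1 + 1/(3/1) = 1 + 1/3 = 4/3
6 + 1/(4/3) = 6 + 3/4 = 27/4
1 + 1/(27/4) = 1 + 4/27 = 31/27
0 + 1/(31/27) = 0 + 27/31 = 27/31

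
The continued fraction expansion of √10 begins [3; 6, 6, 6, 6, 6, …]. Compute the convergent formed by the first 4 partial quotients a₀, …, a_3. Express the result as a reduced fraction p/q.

a_0 = 3: 3/1
a_1 = 6: 19/6
a_2 = 6: 117/37
a_3 = 6: 721/228

721/228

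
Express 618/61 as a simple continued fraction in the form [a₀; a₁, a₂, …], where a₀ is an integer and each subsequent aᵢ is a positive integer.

⌊618/61⌋ = 10, remainder 8
⌊61/8⌋ = 7, remainder 5
⌊8/5⌋ = 1, remainder 3
⌊5/3⌋ = 1, remainder 2
⌊3/2⌋ = 1, remainder 1
⌊2/1⌋ = 2, remainder 0

[10; 7, 1, 1, 1, 2]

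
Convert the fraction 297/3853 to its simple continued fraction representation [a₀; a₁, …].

Apply division with remainder until the remainder is 0:
297 ÷ 3853 → quotient 0, remainder 297
3853 ÷ 297 → quotient 12, remainder 289
297 ÷ 289 → quotient 1, remainder 8
289 ÷ 8 → quotient 36, remainder 1
8 ÷ 1 → quotient 8, remainder 0

[0; 12, 1, 36, 8]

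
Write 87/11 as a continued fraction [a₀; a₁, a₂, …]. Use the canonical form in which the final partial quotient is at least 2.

[7; 1, 10]

Apply division with remainder until the remainder is 0:
⌊87/11⌋ = 7, remainder 10
⌊11/10⌋ = 1, remainder 1
⌊10/1⌋ = 10, remainder 0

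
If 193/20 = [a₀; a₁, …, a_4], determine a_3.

1

193 = 9·20 + 13, so a_0 = 9
20 = 1·13 + 7, so a_1 = 1
13 = 1·7 + 6, so a_2 = 1
7 = 1·6 + 1, so a_3 = 1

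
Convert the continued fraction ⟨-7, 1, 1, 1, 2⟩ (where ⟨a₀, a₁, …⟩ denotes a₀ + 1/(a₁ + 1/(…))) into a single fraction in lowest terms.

-51/8

Start with 2.
1 + 1/(2/1) = 1 + 1/2 = 3/2
1 + 1/(3/2) = 1 + 2/3 = 5/3
1 + 1/(5/3) = 1 + 3/5 = 8/5
-7 + 1/(8/5) = -7 + 5/8 = -51/8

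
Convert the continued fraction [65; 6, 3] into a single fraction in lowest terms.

Collapse the nested fraction from the inside out:
Start with 3.
6 + 1/(3/1) = 6 + 1/3 = 19/3
65 + 1/(19/3) = 65 + 3/19 = 1238/19

1238/19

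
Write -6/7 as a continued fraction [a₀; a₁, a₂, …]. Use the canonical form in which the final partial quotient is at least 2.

Apply division with remainder until the remainder is 0:
-6 ÷ 7 → quotient -1, remainder 1
7 ÷ 1 → quotient 7, remainder 0

[-1; 7]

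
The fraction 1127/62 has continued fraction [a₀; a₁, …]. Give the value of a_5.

3

⌊1127/62⌋ = 18, remainder 11
⌊62/11⌋ = 5, remainder 7
⌊11/7⌋ = 1, remainder 4
⌊7/4⌋ = 1, remainder 3
⌊4/3⌋ = 1, remainder 1
⌊3/1⌋ = 3, remainder 0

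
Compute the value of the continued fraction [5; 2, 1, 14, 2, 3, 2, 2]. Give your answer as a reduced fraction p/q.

9437/1767

Work from the innermost term outward:
Start with 2.
2 + 1/(2/1) = 2 + 1/2 = 5/2
3 + 1/(5/2) = 3 + 2/5 = 17/5
2 + 1/(17/5) = 2 + 5/17 = 39/17
14 + 1/(39/17) = 14 + 17/39 = 563/39
1 + 1/(563/39) = 1 + 39/563 = 602/563
2 + 1/(602/563) = 2 + 563/602 = 1767/602
5 + 1/(1767/602) = 5 + 602/1767 = 9437/1767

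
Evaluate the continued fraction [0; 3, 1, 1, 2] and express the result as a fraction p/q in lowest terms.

5/18

Start with 2.
1 + 1/(2/1) = 1 + 1/2 = 3/2
1 + 1/(3/2) = 1 + 2/3 = 5/3
3 + 1/(5/3) = 3 + 3/5 = 18/5
0 + 1/(18/5) = 0 + 5/18 = 5/18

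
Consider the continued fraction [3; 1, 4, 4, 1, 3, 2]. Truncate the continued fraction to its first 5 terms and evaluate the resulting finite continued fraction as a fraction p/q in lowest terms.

99/26

Collapse the nested fraction from the inside out:
Start with 1.
4 + 1/(1/1) = 4 + 1/1 = 5/1
4 + 1/(5/1) = 4 + 1/5 = 21/5
1 + 1/(21/5) = 1 + 5/21 = 26/21
3 + 1/(26/21) = 3 + 21/26 = 99/26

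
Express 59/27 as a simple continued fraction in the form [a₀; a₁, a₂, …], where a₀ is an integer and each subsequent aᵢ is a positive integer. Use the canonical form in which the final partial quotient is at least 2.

[2; 5, 2, 2]

Run the Euclidean algorithm, recording each quotient:
⌊59/27⌋ = 2, remainder 5
⌊27/5⌋ = 5, remainder 2
⌊5/2⌋ = 2, remainder 1
⌊2/1⌋ = 2, remainder 0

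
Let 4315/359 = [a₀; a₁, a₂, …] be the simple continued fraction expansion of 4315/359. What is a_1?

⌊4315/359⌋ = 12, remainder 7
⌊359/7⌋ = 51, remainder 2

51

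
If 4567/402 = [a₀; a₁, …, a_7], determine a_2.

1

Run the Euclidean algorithm, recording each quotient:
4567 ÷ 402 → quotient 11, remainder 145
402 ÷ 145 → quotient 2, remainder 112
145 ÷ 112 → quotient 1, remainder 33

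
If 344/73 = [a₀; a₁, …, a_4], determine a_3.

2

⌊344/73⌋ = 4, remainder 52
⌊73/52⌋ = 1, remainder 21
⌊52/21⌋ = 2, remainder 10
⌊21/10⌋ = 2, remainder 1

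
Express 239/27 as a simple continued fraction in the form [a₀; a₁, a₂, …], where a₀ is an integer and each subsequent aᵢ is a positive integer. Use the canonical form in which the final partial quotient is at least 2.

239 = 8·27 + 23, so a_0 = 8
27 = 1·23 + 4, so a_1 = 1
23 = 5·4 + 3, so a_2 = 5
4 = 1·3 + 1, so a_3 = 1
3 = 3·1 + 0, so a_4 = 3

[8; 1, 5, 1, 3]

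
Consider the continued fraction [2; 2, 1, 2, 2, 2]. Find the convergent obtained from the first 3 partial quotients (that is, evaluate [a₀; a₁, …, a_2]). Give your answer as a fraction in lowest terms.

a_0 = 2: 2/1
a_1 = 2: 5/2
a_2 = 1: 7/3

7/3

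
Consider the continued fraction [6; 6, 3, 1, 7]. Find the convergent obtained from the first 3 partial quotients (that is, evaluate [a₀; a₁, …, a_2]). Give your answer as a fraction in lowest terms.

Start with 3.
6 + 1/(3/1) = 6 + 1/3 = 19/3
6 + 1/(19/3) = 6 + 3/19 = 117/19

117/19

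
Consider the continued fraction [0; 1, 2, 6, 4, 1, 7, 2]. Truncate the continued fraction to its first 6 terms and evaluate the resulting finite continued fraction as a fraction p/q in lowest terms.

67/98

a_0 = 0: 0/1
a_1 = 1: 1/1
a_2 = 2: 2/3
a_3 = 6: 13/19
a_4 = 4: 54/79
a_5 = 1: 67/98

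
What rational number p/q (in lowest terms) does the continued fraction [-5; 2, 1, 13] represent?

-191/41

Collapse the nested fraction from the inside out:
Start with 13.
1 + 1/(13/1) = 1 + 1/13 = 14/13
2 + 1/(14/13) = 2 + 13/14 = 41/14
-5 + 1/(41/14) = -5 + 14/41 = -191/41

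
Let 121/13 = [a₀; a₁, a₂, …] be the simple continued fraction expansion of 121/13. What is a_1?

⌊121/13⌋ = 9, remainder 4
⌊13/4⌋ = 3, remainder 1

3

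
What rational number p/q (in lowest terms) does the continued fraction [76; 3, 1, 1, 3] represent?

1907/25

Work from the innermost term outward:
Start with 3.
1 + 1/(3/1) = 1 + 1/3 = 4/3
1 + 1/(4/3) = 1 + 3/4 = 7/4
3 + 1/(7/4) = 3 + 4/7 = 25/7
76 + 1/(25/7) = 76 + 7/25 = 1907/25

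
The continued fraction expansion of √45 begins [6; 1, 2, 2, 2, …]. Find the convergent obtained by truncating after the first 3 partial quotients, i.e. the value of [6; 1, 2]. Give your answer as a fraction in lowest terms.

20/3

Compute successive convergents:
a_0 = 6: 6/1
a_1 = 1: 7/1
a_2 = 2: 20/3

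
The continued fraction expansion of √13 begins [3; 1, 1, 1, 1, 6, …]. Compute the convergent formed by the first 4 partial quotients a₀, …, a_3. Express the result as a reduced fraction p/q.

a_0 = 3: 3/1
a_1 = 1: 4/1
a_2 = 1: 7/2
a_3 = 1: 11/3

11/3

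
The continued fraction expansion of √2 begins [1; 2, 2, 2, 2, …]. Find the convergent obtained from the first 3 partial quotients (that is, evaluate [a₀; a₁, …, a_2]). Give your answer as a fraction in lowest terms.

Compute successive convergents:
a_0 = 1: 1/1
a_1 = 2: 3/2
a_2 = 2: 7/5

7/5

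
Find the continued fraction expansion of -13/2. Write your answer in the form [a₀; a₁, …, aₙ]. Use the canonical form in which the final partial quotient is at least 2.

[-7; 2]

Run the Euclidean algorithm, recording each quotient:
-13 = -7·2 + 1, so a_0 = -7
2 = 2·1 + 0, so a_1 = 2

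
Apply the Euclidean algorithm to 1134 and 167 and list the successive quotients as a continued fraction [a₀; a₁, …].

[6; 1, 3, 1, 3, 2, 1, 2]

Run the Euclidean algorithm, recording each quotient:
1134 ÷ 167 → quotient 6, remainder 132
167 ÷ 132 → quotient 1, remainder 35
132 ÷ 35 → quotient 3, remainder 27
35 ÷ 27 → quotient 1, remainder 8
27 ÷ 8 → quotient 3, remainder 3
8 ÷ 3 → quotient 2, remainder 2
3 ÷ 2 → quotient 1, remainder 1
2 ÷ 1 → quotient 2, remainder 0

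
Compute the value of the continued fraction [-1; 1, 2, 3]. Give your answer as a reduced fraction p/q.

-3/10

Collapse the nested fraction from the inside out:
Start with 3.
2 + 1/(3/1) = 2 + 1/3 = 7/3
1 + 1/(7/3) = 1 + 3/7 = 10/7
-1 + 1/(10/7) = -1 + 7/10 = -3/10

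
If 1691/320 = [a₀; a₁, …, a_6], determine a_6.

2

1691 = 5·320 + 91, so a_0 = 5
320 = 3·91 + 47, so a_1 = 3
91 = 1·47 + 44, so a_2 = 1
47 = 1·44 + 3, so a_3 = 1
44 = 14·3 + 2, so a_4 = 14
3 = 1·2 + 1, so a_5 = 1
2 = 2·1 + 0, so a_6 = 2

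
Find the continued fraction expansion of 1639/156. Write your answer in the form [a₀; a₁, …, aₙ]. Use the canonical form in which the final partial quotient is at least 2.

[10; 1, 1, 38, 2]

⌊1639/156⌋ = 10, remainder 79
⌊156/79⌋ = 1, remainder 77
⌊79/77⌋ = 1, remainder 2
⌊77/2⌋ = 38, remainder 1
⌊2/1⌋ = 2, remainder 0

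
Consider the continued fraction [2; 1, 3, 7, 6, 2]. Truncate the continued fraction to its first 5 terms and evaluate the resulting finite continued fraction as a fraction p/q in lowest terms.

a_0 = 2: 2/1
a_1 = 1: 3/1
a_2 = 3: 11/4
a_3 = 7: 80/29
a_4 = 6: 491/178

491/178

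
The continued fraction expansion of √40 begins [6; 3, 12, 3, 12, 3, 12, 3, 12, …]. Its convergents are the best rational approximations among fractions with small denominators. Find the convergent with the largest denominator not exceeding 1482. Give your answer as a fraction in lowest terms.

8886/1405

List convergents until the denominator exceeds the bound:
a_0 = 6: 6/1  (≤ bound)
a_1 = 3: 19/3  (≤ bound)
a_2 = 12: 234/37  (≤ bound)
a_3 = 3: 721/114  (≤ bound)
a_4 = 12: 8886/1405  (≤ bound)
a_5 = 3: 27379/4329  (> 1482, stop)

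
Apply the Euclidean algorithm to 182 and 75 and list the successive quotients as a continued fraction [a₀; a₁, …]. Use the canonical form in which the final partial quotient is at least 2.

Apply division with remainder until the remainder is 0:
⌊182/75⌋ = 2, remainder 32
⌊75/32⌋ = 2, remainder 11
⌊32/11⌋ = 2, remainder 10
⌊11/10⌋ = 1, remainder 1
⌊10/1⌋ = 10, remainder 0

[2; 2, 2, 1, 10]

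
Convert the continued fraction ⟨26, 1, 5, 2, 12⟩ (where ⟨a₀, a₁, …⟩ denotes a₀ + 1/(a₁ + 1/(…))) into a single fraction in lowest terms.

4349/162

Start with 12.
2 + 1/(12/1) = 2 + 1/12 = 25/12
5 + 1/(25/12) = 5 + 12/25 = 137/25
1 + 1/(137/25) = 1 + 25/137 = 162/137
26 + 1/(162/137) = 26 + 137/162 = 4349/162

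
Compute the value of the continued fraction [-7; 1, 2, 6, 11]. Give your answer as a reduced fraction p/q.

Start with 11.
6 + 1/(11/1) = 6 + 1/11 = 67/11
2 + 1/(67/11) = 2 + 11/67 = 145/67
1 + 1/(145/67) = 1 + 67/145 = 212/145
-7 + 1/(212/145) = -7 + 145/212 = -1339/212

-1339/212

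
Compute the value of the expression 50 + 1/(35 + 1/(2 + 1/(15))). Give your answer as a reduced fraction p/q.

55031/1100

Use the convergent recurrence hₖ = aₖ·hₖ₋₁ + hₖ₋₂ (and likewise for the denominators kₖ):
a_0 = 50: 50/1
a_1 = 35: 1751/35
a_2 = 2: 3552/71
a_3 = 15: 55031/1100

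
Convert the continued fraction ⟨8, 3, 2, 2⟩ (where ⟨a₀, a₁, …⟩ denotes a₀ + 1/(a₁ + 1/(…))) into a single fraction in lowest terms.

141/17

a_0 = 8: 8/1
a_1 = 3: 25/3
a_2 = 2: 58/7
a_3 = 2: 141/17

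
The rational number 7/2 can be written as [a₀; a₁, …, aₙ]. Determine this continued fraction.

Repeatedly divide and take the remainder:
7 ÷ 2 → quotient 3, remainder 1
2 ÷ 1 → quotient 2, remainder 0

[3; 2]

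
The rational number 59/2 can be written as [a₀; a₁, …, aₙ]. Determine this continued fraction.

59 ÷ 2 → quotient 29, remainder 1
2 ÷ 1 → quotient 2, remainder 0

[29; 2]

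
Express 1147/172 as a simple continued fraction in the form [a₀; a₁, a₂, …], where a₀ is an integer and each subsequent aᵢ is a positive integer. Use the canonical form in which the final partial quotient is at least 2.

[6; 1, 2, 57]

Run the Euclidean algorithm, recording each quotient:
1147 = 6·172 + 115, so a_0 = 6
172 = 1·115 + 57, so a_1 = 1
115 = 2·57 + 1, so a_2 = 2
57 = 57·1 + 0, so a_3 = 57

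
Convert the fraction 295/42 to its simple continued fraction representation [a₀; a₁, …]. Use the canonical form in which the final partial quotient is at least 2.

Apply division with remainder until the remainder is 0:
⌊295/42⌋ = 7, remainder 1
⌊42/1⌋ = 42, remainder 0

[7; 42]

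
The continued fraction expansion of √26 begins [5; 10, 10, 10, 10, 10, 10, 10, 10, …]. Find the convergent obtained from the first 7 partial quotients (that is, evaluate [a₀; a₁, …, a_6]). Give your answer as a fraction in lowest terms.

Build up convergents one term at a time:
a_0 = 5: 5/1
a_1 = 10: 51/10
a_2 = 10: 515/101
a_3 = 10: 5201/1020
a_4 = 10: 52525/10301
a_5 = 10: 530451/104030
a_6 = 10: 5357035/1050601

5357035/1050601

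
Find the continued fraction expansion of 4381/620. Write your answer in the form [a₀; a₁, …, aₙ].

Repeatedly divide and take the remainder:
⌊4381/620⌋ = 7, remainder 41
⌊620/41⌋ = 15, remainder 5
⌊41/5⌋ = 8, remainder 1
⌊5/1⌋ = 5, remainder 0

[7; 15, 8, 5]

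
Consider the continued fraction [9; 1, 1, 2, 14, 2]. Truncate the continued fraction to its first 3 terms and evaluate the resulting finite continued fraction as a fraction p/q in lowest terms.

Starting at the tail and folding back:
Start with 1.
1 + 1/(1/1) = 1 + 1/1 = 2/1
9 + 1/(2/1) = 9 + 1/2 = 19/2

19/2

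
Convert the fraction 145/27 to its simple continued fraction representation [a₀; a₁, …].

Run the Euclidean algorithm, recording each quotient:
145 = 5·27 + 10, so a_0 = 5
27 = 2·10 + 7, so a_1 = 2
10 = 1·7 + 3, so a_2 = 1
7 = 2·3 + 1, so a_3 = 2
3 = 3·1 + 0, so a_4 = 3

[5; 2, 1, 2, 3]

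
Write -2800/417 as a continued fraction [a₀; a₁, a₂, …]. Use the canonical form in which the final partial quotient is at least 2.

[-7; 3, 1, 1, 59]

-2800 = -7·417 + 119, so a_0 = -7
417 = 3·119 + 60, so a_1 = 3
119 = 1·60 + 59, so a_2 = 1
60 = 1·59 + 1, so a_3 = 1
59 = 59·1 + 0, so a_4 = 59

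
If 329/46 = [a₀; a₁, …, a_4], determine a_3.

329 = 7·46 + 7, so a_0 = 7
46 = 6·7 + 4, so a_1 = 6
7 = 1·4 + 3, so a_2 = 1
4 = 1·3 + 1, so a_3 = 1

1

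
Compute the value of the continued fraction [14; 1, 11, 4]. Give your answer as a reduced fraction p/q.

731/49

Start with 4.
11 + 1/(4/1) = 11 + 1/4 = 45/4
1 + 1/(45/4) = 1 + 4/45 = 49/45
14 + 1/(49/45) = 14 + 45/49 = 731/49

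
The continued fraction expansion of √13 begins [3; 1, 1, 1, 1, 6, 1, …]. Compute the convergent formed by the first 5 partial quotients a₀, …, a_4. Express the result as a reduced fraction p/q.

18/5

Start with 1.
1 + 1/(1/1) = 1 + 1/1 = 2/1
1 + 1/(2/1) = 1 + 1/2 = 3/2
1 + 1/(3/2) = 1 + 2/3 = 5/3
3 + 1/(5/3) = 3 + 3/5 = 18/5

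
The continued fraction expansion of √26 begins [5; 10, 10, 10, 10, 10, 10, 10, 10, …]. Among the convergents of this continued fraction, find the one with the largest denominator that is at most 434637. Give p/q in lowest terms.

a_0 = 5: 5/1  (≤ bound)
a_1 = 10: 51/10  (≤ bound)
a_2 = 10: 515/101  (≤ bound)
a_3 = 10: 5201/1020  (≤ bound)
a_4 = 10: 52525/10301  (≤ bound)
a_5 = 10: 530451/104030  (≤ bound)
a_6 = 10: 5357035/1050601  (> 434637, stop)

530451/104030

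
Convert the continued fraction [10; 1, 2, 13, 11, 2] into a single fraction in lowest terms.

a_0 = 10: 10/1
a_1 = 1: 11/1
a_2 = 2: 32/3
a_3 = 13: 427/40
a_4 = 11: 4729/443
a_5 = 2: 9885/926

9885/926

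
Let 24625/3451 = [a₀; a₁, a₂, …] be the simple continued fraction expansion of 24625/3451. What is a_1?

24625 ÷ 3451 → quotient 7, remainder 468
3451 ÷ 468 → quotient 7, remainder 175

7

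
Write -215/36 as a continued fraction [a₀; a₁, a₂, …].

-215 ÷ 36 → quotient -6, remainder 1
36 ÷ 1 → quotient 36, remainder 0

[-6; 36]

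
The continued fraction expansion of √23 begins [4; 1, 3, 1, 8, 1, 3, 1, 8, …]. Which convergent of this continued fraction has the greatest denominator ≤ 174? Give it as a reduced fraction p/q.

235/49

List convergents until the denominator exceeds the bound:
a_0 = 4: 4/1  (≤ bound)
a_1 = 1: 5/1  (≤ bound)
a_2 = 3: 19/4  (≤ bound)
a_3 = 1: 24/5  (≤ bound)
a_4 = 8: 211/44  (≤ bound)
a_5 = 1: 235/49  (≤ bound)
a_6 = 3: 916/191  (> 174, stop)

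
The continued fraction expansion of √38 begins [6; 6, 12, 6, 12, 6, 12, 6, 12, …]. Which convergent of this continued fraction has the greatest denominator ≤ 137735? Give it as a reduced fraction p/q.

202501/32850

List convergents until the denominator exceeds the bound:
a_0 = 6: 6/1  (≤ bound)
a_1 = 6: 37/6  (≤ bound)
a_2 = 12: 450/73  (≤ bound)
a_3 = 6: 2737/444  (≤ bound)
a_4 = 12: 33294/5401  (≤ bound)
a_5 = 6: 202501/32850  (≤ bound)
a_6 = 12: 2463306/399601  (> 137735, stop)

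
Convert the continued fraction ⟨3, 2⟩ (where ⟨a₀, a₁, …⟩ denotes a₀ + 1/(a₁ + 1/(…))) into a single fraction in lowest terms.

7/2

Work from the innermost term outward:
Start with 2.
3 + 1/(2/1) = 3 + 1/2 = 7/2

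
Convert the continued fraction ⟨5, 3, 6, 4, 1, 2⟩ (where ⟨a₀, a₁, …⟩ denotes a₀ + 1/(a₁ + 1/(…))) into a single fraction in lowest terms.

1462/275

Use the convergent recurrence hₖ = aₖ·hₖ₋₁ + hₖ₋₂ (and likewise for the denominators kₖ):
a_0 = 5: 5/1
a_1 = 3: 16/3
a_2 = 6: 101/19
a_3 = 4: 420/79
a_4 = 1: 521/98
a_5 = 2: 1462/275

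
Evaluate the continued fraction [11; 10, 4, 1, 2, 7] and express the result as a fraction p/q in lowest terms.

11675/1052

Start with 7.
2 + 1/(7/1) = 2 + 1/7 = 15/7
1 + 1/(15/7) = 1 + 7/15 = 22/15
4 + 1/(22/15) = 4 + 15/22 = 103/22
10 + 1/(103/22) = 10 + 22/103 = 1052/103
11 + 1/(1052/103) = 11 + 103/1052 = 11675/1052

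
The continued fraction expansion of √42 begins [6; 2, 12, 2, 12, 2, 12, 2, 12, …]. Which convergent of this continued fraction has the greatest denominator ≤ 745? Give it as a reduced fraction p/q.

4206/649

List convergents until the denominator exceeds the bound:
a_0 = 6: 6/1  (≤ bound)
a_1 = 2: 13/2  (≤ bound)
a_2 = 12: 162/25  (≤ bound)
a_3 = 2: 337/52  (≤ bound)
a_4 = 12: 4206/649  (≤ bound)
a_5 = 2: 8749/1350  (> 745, stop)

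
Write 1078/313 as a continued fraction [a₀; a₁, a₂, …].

[3; 2, 3, 1, 34]

Apply division with remainder until the remainder is 0:
1078 ÷ 313 → quotient 3, remainder 139
313 ÷ 139 → quotient 2, remainder 35
139 ÷ 35 → quotient 3, remainder 34
35 ÷ 34 → quotient 1, remainder 1
34 ÷ 1 → quotient 34, remainder 0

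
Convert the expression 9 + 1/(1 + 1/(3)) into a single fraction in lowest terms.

39/4

Build up convergents one term at a time:
a_0 = 9: 9/1
a_1 = 1: 10/1
a_2 = 3: 39/4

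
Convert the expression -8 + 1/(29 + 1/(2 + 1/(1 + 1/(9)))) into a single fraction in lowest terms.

Work from the innermost term outward:
Start with 9.
1 + 1/(9/1) = 1 + 1/9 = 10/9
2 + 1/(10/9) = 2 + 9/10 = 29/10
29 + 1/(29/10) = 29 + 10/29 = 851/29
-8 + 1/(851/29) = -8 + 29/851 = -6779/851

-6779/851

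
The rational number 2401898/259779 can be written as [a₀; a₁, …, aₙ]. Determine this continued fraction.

[9; 4, 15, 10, 38, 2, 1, 3]

Repeatedly divide and take the remainder:
2401898 = 9·259779 + 63887, so a_0 = 9
259779 = 4·63887 + 4231, so a_1 = 4
63887 = 15·4231 + 422, so a_2 = 15
4231 = 10·422 + 11, so a_3 = 10
422 = 38·11 + 4, so a_4 = 38
11 = 2·4 + 3, so a_5 = 2
4 = 1·3 + 1, so a_6 = 1
3 = 3·1 + 0, so a_7 = 3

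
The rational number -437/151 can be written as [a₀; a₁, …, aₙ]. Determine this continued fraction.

[-3; 9, 2, 3, 2]

-437 ÷ 151 → quotient -3, remainder 16
151 ÷ 16 → quotient 9, remainder 7
16 ÷ 7 → quotient 2, remainder 2
7 ÷ 2 → quotient 3, remainder 1
2 ÷ 1 → quotient 2, remainder 0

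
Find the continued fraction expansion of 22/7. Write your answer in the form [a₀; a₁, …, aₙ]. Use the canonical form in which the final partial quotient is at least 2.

[3; 7]

Run the Euclidean algorithm, recording each quotient:
⌊22/7⌋ = 3, remainder 1
⌊7/1⌋ = 7, remainder 0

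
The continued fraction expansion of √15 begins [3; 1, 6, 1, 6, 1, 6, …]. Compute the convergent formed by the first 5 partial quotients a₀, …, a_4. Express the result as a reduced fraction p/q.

213/55

Starting at the tail and folding back:
Start with 6.
1 + 1/(6/1) = 1 + 1/6 = 7/6
6 + 1/(7/6) = 6 + 6/7 = 48/7
1 + 1/(48/7) = 1 + 7/48 = 55/48
3 + 1/(55/48) = 3 + 48/55 = 213/55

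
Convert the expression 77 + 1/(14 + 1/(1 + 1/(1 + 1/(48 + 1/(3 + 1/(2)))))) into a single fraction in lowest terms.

Work from the innermost term outward:
Start with 2.
3 + 1/(2/1) = 3 + 1/2 = 7/2
48 + 1/(7/2) = 48 + 2/7 = 338/7
1 + 1/(338/7) = 1 + 7/338 = 345/338
1 + 1/(345/338) = 1 + 338/345 = 683/345
14 + 1/(683/345) = 14 + 345/683 = 9907/683
77 + 1/(9907/683) = 77 + 683/9907 = 763522/9907

763522/9907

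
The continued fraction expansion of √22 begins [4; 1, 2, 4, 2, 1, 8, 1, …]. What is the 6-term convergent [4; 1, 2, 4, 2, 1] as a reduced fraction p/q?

197/42

Start with 1.
2 + 1/(1/1) = 2 + 1/1 = 3/1
4 + 1/(3/1) = 4 + 1/3 = 13/3
2 + 1/(13/3) = 2 + 3/13 = 29/13
1 + 1/(29/13) = 1 + 13/29 = 42/29
4 + 1/(42/29) = 4 + 29/42 = 197/42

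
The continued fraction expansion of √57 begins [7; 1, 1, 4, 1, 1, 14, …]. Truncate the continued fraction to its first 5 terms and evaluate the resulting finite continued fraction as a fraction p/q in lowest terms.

83/11

Starting at the tail and folding back:
Start with 1.
4 + 1/(1/1) = 4 + 1/1 = 5/1
1 + 1/(5/1) = 1 + 1/5 = 6/5
1 + 1/(6/5) = 1 + 5/6 = 11/6
7 + 1/(11/6) = 7 + 6/11 = 83/11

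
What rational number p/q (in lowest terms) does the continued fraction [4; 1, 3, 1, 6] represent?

163/34

Use the convergent recurrence hₖ = aₖ·hₖ₋₁ + hₖ₋₂ (and likewise for the denominators kₖ):
a_0 = 4: 4/1
a_1 = 1: 5/1
a_2 = 3: 19/4
a_3 = 1: 24/5
a_4 = 6: 163/34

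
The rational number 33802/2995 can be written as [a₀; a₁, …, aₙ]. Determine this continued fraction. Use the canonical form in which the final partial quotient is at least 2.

33802 ÷ 2995 → quotient 11, remainder 857
2995 ÷ 857 → quotient 3, remainder 424
857 ÷ 424 → quotient 2, remainder 9
424 ÷ 9 → quotient 47, remainder 1
9 ÷ 1 → quotient 9, remainder 0

[11; 3, 2, 47, 9]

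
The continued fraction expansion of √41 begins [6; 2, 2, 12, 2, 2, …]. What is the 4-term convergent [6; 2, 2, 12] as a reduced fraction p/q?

Start with 12.
2 + 1/(12/1) = 2 + 1/12 = 25/12
2 + 1/(25/12) = 2 + 12/25 = 62/25
6 + 1/(62/25) = 6 + 25/62 = 397/62

397/62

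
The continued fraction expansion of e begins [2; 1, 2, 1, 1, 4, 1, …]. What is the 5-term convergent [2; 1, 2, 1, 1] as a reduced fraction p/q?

Start with 1.
1 + 1/(1/1) = 1 + 1/1 = 2/1
2 + 1/(2/1) = 2 + 1/2 = 5/2
1 + 1/(5/2) = 1 + 2/5 = 7/5
2 + 1/(7/5) = 2 + 5/7 = 19/7

19/7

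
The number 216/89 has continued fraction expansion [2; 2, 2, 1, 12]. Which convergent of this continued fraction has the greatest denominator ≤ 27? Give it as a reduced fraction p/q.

List convergents until the denominator exceeds the bound:
a_0 = 2: 2/1  (≤ bound)
a_1 = 2: 5/2  (≤ bound)
a_2 = 2: 12/5  (≤ bound)
a_3 = 1: 17/7  (≤ bound)
a_4 = 12: 216/89  (> 27, stop)

17/7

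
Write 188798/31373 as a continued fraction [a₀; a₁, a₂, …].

⌊188798/31373⌋ = 6, remainder 560
⌊31373/560⌋ = 56, remainder 13
⌊560/13⌋ = 43, remainder 1
⌊13/1⌋ = 13, remainder 0

[6; 56, 43, 13]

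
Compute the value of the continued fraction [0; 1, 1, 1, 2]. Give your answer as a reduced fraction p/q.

a_0 = 0: 0/1
a_1 = 1: 1/1
a_2 = 1: 1/2
a_3 = 1: 2/3
a_4 = 2: 5/8

5/8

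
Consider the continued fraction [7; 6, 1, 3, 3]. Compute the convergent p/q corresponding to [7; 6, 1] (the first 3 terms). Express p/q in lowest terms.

50/7

Start with 1.
6 + 1/(1/1) = 6 + 1/1 = 7/1
7 + 1/(7/1) = 7 + 1/7 = 50/7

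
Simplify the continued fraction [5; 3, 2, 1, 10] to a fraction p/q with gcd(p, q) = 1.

567/107

Use the convergent recurrence hₖ = aₖ·hₖ₋₁ + hₖ₋₂ (and likewise for the denominators kₖ):
a_0 = 5: 5/1
a_1 = 3: 16/3
a_2 = 2: 37/7
a_3 = 1: 53/10
a_4 = 10: 567/107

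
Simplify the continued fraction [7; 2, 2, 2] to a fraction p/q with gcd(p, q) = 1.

a_0 = 7: 7/1
a_1 = 2: 15/2
a_2 = 2: 37/5
a_3 = 2: 89/12

89/12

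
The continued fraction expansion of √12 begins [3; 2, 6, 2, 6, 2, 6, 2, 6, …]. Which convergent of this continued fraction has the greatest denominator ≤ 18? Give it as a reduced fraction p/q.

45/13

a_0 = 3: 3/1  (≤ bound)
a_1 = 2: 7/2  (≤ bound)
a_2 = 6: 45/13  (≤ bound)
a_3 = 2: 97/28  (> 18, stop)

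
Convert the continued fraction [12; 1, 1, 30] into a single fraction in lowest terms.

763/61

Collapse the nested fraction from the inside out:
Start with 30.
1 + 1/(30/1) = 1 + 1/30 = 31/30
1 + 1/(31/30) = 1 + 30/31 = 61/31
12 + 1/(61/31) = 12 + 31/61 = 763/61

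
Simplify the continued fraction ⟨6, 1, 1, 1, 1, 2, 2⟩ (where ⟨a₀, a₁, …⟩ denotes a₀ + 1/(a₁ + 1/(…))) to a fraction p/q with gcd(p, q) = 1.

Compute successive convergents:
a_0 = 6: 6/1
a_1 = 1: 7/1
a_2 = 1: 13/2
a_3 = 1: 20/3
a_4 = 1: 33/5
a_5 = 2: 86/13
a_6 = 2: 205/31

205/31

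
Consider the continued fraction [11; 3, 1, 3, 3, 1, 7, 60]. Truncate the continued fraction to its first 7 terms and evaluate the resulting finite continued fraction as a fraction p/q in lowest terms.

a_0 = 11: 11/1
a_1 = 3: 34/3
a_2 = 1: 45/4
a_3 = 3: 169/15
a_4 = 3: 552/49
a_5 = 1: 721/64
a_6 = 7: 5599/497

5599/497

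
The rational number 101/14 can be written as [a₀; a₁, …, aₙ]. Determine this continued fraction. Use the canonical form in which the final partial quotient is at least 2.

[7; 4, 1, 2]

101 ÷ 14 → quotient 7, remainder 3
14 ÷ 3 → quotient 4, remainder 2
3 ÷ 2 → quotient 1, remainder 1
2 ÷ 1 → quotient 2, remainder 0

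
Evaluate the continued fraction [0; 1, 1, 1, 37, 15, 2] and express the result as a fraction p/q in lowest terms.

Start with 2.
15 + 1/(2/1) = 15 + 1/2 = 31/2
37 + 1/(31/2) = 37 + 2/31 = 1149/31
1 + 1/(1149/31) = 1 + 31/1149 = 1180/1149
1 + 1/(1180/1149) = 1 + 1149/1180 = 2329/1180
1 + 1/(2329/1180) = 1 + 1180/2329 = 3509/2329
0 + 1/(3509/2329) = 0 + 2329/3509 = 2329/3509

2329/3509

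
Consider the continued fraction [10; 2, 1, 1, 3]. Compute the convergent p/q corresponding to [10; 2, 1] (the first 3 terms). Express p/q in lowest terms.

31/3

Starting at the tail and folding back:
Start with 1.
2 + 1/(1/1) = 2 + 1/1 = 3/1
10 + 1/(3/1) = 10 + 1/3 = 31/3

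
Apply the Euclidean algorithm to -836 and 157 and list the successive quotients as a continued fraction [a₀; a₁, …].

Run the Euclidean algorithm, recording each quotient:
-836 ÷ 157 → quotient -6, remainder 106
157 ÷ 106 → quotient 1, remainder 51
106 ÷ 51 → quotient 2, remainder 4
51 ÷ 4 → quotient 12, remainder 3
4 ÷ 3 → quotient 1, remainder 1
3 ÷ 1 → quotient 3, remainder 0

[-6; 1, 2, 12, 1, 3]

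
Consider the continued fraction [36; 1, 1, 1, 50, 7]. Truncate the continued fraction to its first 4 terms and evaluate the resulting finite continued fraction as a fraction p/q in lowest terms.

Build up convergents one term at a time:
a_0 = 36: 36/1
a_1 = 1: 37/1
a_2 = 1: 73/2
a_3 = 1: 110/3

110/3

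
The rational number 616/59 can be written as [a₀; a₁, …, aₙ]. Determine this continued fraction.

Apply division with remainder until the remainder is 0:
616 ÷ 59 → quotient 10, remainder 26
59 ÷ 26 → quotient 2, remainder 7
26 ÷ 7 → quotient 3, remainder 5
7 ÷ 5 → quotient 1, remainder 2
5 ÷ 2 → quotient 2, remainder 1
2 ÷ 1 → quotient 2, remainder 0

[10; 2, 3, 1, 2, 2]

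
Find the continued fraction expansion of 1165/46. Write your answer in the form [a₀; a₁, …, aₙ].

Run the Euclidean algorithm, recording each quotient:
1165 ÷ 46 → quotient 25, remainder 15
46 ÷ 15 → quotient 3, remainder 1
15 ÷ 1 → quotient 15, remainder 0

[25; 3, 15]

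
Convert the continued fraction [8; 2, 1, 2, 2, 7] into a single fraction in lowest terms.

a_0 = 8: 8/1
a_1 = 2: 17/2
a_2 = 1: 25/3
a_3 = 2: 67/8
a_4 = 2: 159/19
a_5 = 7: 1180/141

1180/141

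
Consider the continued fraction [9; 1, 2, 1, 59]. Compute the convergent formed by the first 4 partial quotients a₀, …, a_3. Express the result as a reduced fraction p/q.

39/4

Start with 1.
2 + 1/(1/1) = 2 + 1/1 = 3/1
1 + 1/(3/1) = 1 + 1/3 = 4/3
9 + 1/(4/3) = 9 + 3/4 = 39/4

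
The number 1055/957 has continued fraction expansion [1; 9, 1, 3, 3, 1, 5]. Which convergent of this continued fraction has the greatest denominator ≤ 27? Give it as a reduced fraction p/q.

11/10

List convergents until the denominator exceeds the bound:
a_0 = 1: 1/1  (≤ bound)
a_1 = 9: 10/9  (≤ bound)
a_2 = 1: 11/10  (≤ bound)
a_3 = 3: 43/39  (> 27, stop)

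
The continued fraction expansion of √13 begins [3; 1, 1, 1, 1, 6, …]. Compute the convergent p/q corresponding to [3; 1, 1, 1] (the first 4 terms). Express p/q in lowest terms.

11/3

Use the convergent recurrence hₖ = aₖ·hₖ₋₁ + hₖ₋₂ (and likewise for the denominators kₖ):
a_0 = 3: 3/1
a_1 = 1: 4/1
a_2 = 1: 7/2
a_3 = 1: 11/3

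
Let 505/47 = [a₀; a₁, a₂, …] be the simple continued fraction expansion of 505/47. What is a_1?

⌊505/47⌋ = 10, remainder 35
⌊47/35⌋ = 1, remainder 12

1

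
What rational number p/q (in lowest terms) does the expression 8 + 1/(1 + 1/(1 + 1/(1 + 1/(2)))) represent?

Collapse the nested fraction from the inside out:
Start with 2.
1 + 1/(2/1) = 1 + 1/2 = 3/2
1 + 1/(3/2) = 1 + 2/3 = 5/3
1 + 1/(5/3) = 1 + 3/5 = 8/5
8 + 1/(8/5) = 8 + 5/8 = 69/8

69/8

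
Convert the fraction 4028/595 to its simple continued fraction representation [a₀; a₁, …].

[6; 1, 3, 2, 1, 10, 1, 3]

⌊4028/595⌋ = 6, remainder 458
⌊595/458⌋ = 1, remainder 137
⌊458/137⌋ = 3, remainder 47
⌊137/47⌋ = 2, remainder 43
⌊47/43⌋ = 1, remainder 4
⌊43/4⌋ = 10, remainder 3
⌊4/3⌋ = 1, remainder 1
⌊3/1⌋ = 3, remainder 0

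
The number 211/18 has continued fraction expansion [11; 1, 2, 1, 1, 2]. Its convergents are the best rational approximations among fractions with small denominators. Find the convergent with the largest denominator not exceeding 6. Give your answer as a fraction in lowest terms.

a_0 = 11: 11/1  (≤ bound)
a_1 = 1: 12/1  (≤ bound)
a_2 = 2: 35/3  (≤ bound)
a_3 = 1: 47/4  (≤ bound)
a_4 = 1: 82/7  (> 6, stop)

47/4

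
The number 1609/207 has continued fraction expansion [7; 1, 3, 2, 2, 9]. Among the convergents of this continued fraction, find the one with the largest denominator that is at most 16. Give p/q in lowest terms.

70/9

a_0 = 7: 7/1  (≤ bound)
a_1 = 1: 8/1  (≤ bound)
a_2 = 3: 31/4  (≤ bound)
a_3 = 2: 70/9  (≤ bound)
a_4 = 2: 171/22  (> 16, stop)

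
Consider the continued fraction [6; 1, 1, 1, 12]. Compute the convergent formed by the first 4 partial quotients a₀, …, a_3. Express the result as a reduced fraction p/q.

Build up convergents one term at a time:
a_0 = 6: 6/1
a_1 = 1: 7/1
a_2 = 1: 13/2
a_3 = 1: 20/3

20/3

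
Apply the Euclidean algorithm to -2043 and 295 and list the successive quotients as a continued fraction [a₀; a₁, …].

-2043 = -7·295 + 22, so a_0 = -7
295 = 13·22 + 9, so a_1 = 13
22 = 2·9 + 4, so a_2 = 2
9 = 2·4 + 1, so a_3 = 2
4 = 4·1 + 0, so a_4 = 4

[-7; 13, 2, 2, 4]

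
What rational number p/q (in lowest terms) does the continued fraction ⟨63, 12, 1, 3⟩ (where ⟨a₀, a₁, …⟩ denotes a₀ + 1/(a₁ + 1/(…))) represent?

Start with 3.
1 + 1/(3/1) = 1 + 1/3 = 4/3
12 + 1/(4/3) = 12 + 3/4 = 51/4
63 + 1/(51/4) = 63 + 4/51 = 3217/51

3217/51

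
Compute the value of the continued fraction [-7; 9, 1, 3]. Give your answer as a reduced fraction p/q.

Work from the innermost term outward:
Start with 3.
1 + 1/(3/1) = 1 + 1/3 = 4/3
9 + 1/(4/3) = 9 + 3/4 = 39/4
-7 + 1/(39/4) = -7 + 4/39 = -269/39

-269/39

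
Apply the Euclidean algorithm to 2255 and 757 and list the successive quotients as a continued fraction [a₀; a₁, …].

2255 ÷ 757 → quotient 2, remainder 741
757 ÷ 741 → quotient 1, remainder 16
741 ÷ 16 → quotient 46, remainder 5
16 ÷ 5 → quotient 3, remainder 1
5 ÷ 1 → quotient 5, remainder 0

[2; 1, 46, 3, 5]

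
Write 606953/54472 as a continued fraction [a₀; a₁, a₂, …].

⌊606953/54472⌋ = 11, remainder 7761
⌊54472/7761⌋ = 7, remainder 145
⌊7761/145⌋ = 53, remainder 76
⌊145/76⌋ = 1, remainder 69
⌊76/69⌋ = 1, remainder 7
⌊69/7⌋ = 9, remainder 6
⌊7/6⌋ = 1, remainder 1
⌊6/1⌋ = 6, remainder 0

[11; 7, 53, 1, 1, 9, 1, 6]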